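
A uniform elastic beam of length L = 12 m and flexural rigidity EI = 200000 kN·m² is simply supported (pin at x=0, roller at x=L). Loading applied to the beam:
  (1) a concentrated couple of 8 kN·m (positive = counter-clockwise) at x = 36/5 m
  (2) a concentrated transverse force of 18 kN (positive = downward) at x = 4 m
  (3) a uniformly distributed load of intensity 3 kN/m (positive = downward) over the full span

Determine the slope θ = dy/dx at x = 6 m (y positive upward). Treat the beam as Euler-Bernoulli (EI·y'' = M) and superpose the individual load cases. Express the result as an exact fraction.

θ(6) = 37/312500 rad

Load 1 — applied couple M₀=8 kN·m at a=36/5 m (b=L-a=24/5):
  θ_1 = (M₀x²/(2L)+C₁)/EI  [x≤a] with C₁=M₀(3b²-L²)/(6L)=-208/25 = (8·6²/(2·12)+(-208/25))/200000 = 23/1250000 rad
Load 2 — point force P=18 kN at a=4 m (b=L-a=8):
  θ_2 = -Pa(2L²-6Lx+3x²+a²)/(6LEI)  [x>a] = -18·4·(2·12²-6·12·6+3·6²+4²)/(6·12·200000) = 1/10000 rad
Load 3 — uniform load w=3 kN/m over full span:
  θ_3 = -w(L³-6Lx²+4x³)/(24EI) = -3·(12³-6·12·6²+4·6³)/(24·200000) = 0 rad
Superposition: θ = Σ θ_i = 37/312500 rad ≈ 0.000118 rad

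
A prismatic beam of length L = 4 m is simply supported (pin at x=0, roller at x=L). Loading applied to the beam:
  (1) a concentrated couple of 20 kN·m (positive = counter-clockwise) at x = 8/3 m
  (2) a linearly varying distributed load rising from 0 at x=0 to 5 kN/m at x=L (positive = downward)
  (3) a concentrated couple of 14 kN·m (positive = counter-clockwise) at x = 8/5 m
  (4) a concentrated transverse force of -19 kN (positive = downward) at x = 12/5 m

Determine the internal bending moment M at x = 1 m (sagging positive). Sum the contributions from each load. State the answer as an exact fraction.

Load 1 — applied couple M₀=20 kN·m at a=8/3 m (b=L-a=4/3):
  M_1 = M₀x/L  [x≤a] = 20·1/4 = 5 kN·m
Load 2 — triangular load w₀=5 kN/m (0→w₀ over full span):
  M_2 = w₀Lx/6 - w₀x³/(6L) = 5·4·1/6 - 5·1³/(6·4) = 25/8 kN·m
Load 3 — applied couple M₀=14 kN·m at a=8/5 m (b=L-a=12/5):
  M_3 = M₀x/L  [x≤a] = 14·1/4 = 7/2 kN·m
Load 4 — point force P=-19 kN at a=12/5 m (b=L-a=8/5):
  M_4 = Pbx/L  [x≤a] = (-19)·(8/5)·1/4 = -38/5 kN·m
Superposition: M = Σ M_i = 161/40 kN·m ≈ 4.025000 kN·m

M(1) = 161/40 kN·m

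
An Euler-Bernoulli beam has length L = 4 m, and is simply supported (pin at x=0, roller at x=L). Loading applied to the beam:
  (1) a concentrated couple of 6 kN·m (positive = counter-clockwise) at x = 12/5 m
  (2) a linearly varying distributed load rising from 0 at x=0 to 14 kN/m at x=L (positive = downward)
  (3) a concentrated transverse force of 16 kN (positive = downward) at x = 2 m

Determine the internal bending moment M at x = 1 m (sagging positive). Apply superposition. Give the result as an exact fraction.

M(1) = 73/4 kN·m

Load 1 — applied couple M₀=6 kN·m at a=12/5 m (b=L-a=8/5):
  M_1 = M₀x/L  [x≤a] = 6·1/4 = 3/2 kN·m
Load 2 — triangular load w₀=14 kN/m (0→w₀ over full span):
  M_2 = w₀Lx/6 - w₀x³/(6L) = 14·4·1/6 - 14·1³/(6·4) = 35/4 kN·m
Load 3 — point force P=16 kN at a=2 m (b=L-a=2):
  M_3 = Pbx/L  [x≤a] = 16·2·1/4 = 8 kN·m
Superposition: M = Σ M_i = 73/4 kN·m ≈ 18.250000 kN·m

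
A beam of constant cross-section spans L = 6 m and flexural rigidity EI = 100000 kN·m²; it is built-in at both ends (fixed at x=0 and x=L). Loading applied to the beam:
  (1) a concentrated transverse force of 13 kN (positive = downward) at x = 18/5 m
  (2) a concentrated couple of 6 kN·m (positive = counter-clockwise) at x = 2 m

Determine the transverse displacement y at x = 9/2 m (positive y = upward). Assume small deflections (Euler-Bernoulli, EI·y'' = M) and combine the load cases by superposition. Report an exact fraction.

Load 1 — point force P=13 kN at a=18/5 m (b=L-a=12/5):
  y_1 = -Pa²(L-x)²(3bL-(3b+a)(L-x))/(6L³EI)  [x>a] = -13·(18/5)²·(6-(9/2))²·(3·(12/5)·6-(3·(12/5)+(18/5))·(6-(9/2)))/(6·6³·100000) = -3159/40000000 m
Load 2 — applied couple M₀=6 kN·m at a=2 m (b=L-a=4):
  y_2 = (R_Ax³/6 - M_Ax²/2 - M₀(x-a)²/2)/EI  [x>a] with R_A=4/3, M_A=0 = ((4/3)·(9/2)³/6 - 0·(9/2)²/2 - 6·((9/2)-2)²/2)/100000 = 3/200000 m
Superposition: y = Σ y_i = -2559/40000000 m ≈ -0.000064 m

y(9/2) = -2559/40000000 m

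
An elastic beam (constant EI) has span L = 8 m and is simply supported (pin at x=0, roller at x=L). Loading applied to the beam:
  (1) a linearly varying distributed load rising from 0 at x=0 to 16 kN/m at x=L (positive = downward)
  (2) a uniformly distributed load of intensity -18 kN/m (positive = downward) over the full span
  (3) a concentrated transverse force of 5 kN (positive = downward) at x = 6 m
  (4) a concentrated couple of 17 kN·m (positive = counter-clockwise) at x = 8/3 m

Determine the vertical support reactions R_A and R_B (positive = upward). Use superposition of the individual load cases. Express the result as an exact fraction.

Load 1 — triangular load w₀=16 kN/m (0→w₀ over full span):
  R_A = w₀L/6 = 16·8/6 = 64/3 kN
  R_B = w₀L/3 = 16·8/3 = 128/3 kN
Load 2 — uniform load w=-18 kN/m over full span:
  R_A = wL/2 = (-18)·8/2 = -72 kN
  R_B = wL/2 = (-18)·8/2 = -72 kN
Load 3 — point force P=5 kN at a=6 m (b=L-a=2):
  R_A = Pb/L = 5·2/8 = 5/4 kN
  R_B = Pa/L = 5·6/8 = 15/4 kN
Load 4 — applied couple M₀=17 kN·m at a=8/3 m (b=L-a=16/3):
  R_A = M₀/L = 17/8 kN
  R_B = -M₀/L = -17/8 kN
Superposition: R_A = -1135/24 kN, R_B = -665/24 kN

R_A = -1135/24 kN, R_B = -665/24 kN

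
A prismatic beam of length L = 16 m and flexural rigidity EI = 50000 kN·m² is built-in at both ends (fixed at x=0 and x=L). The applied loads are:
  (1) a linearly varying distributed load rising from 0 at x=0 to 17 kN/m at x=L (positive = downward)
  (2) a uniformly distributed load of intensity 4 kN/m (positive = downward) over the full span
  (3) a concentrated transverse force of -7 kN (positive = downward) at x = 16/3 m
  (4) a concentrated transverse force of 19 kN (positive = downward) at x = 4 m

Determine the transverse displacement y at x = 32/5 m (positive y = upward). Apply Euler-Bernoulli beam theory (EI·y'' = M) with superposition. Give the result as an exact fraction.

y(32/5) = -1969526/48828125 m

Load 1 — triangular load w₀=17 kN/m (0→w₀ over full span):
  y_1 = -w₀x²(L-x)²(x+2L)/(120LEI) = -17·(32/5)²·(16-(32/5))²·((32/5)+2·16)/(120·16·50000) = -1253376/48828125 m
Load 2 — uniform load w=4 kN/m over full span:
  y_2 = -wx²(L-x)²/(24EI) = -4·(32/5)²·(16-(32/5))²/(24·50000) = -24576/1953125 m
Load 3 — point force P=-7 kN at a=16/3 m (b=L-a=32/3):
  y_3 = -Pa²(L-x)²(3bL-(3b+a)(L-x))/(6L³EI)  [x>a] = -(-7)·(16/3)²·(16-(32/5))²·(3·(32/3)·16-(3·(32/3)+(16/3))·(16-(32/5)))/(6·16³·50000) = 896/390625 m
Load 4 — point force P=19 kN at a=4 m (b=L-a=12):
  y_4 = -Pa²(L-x)²(3bL-(3b+a)(L-x))/(6L³EI)  [x>a] = -19·4²·(16-(32/5))²·(3·12·16-(3·12+4)·(16-(32/5)))/(6·16³·50000) = -342/78125 m
Superposition: y = Σ y_i = -1969526/48828125 m ≈ -0.040336 m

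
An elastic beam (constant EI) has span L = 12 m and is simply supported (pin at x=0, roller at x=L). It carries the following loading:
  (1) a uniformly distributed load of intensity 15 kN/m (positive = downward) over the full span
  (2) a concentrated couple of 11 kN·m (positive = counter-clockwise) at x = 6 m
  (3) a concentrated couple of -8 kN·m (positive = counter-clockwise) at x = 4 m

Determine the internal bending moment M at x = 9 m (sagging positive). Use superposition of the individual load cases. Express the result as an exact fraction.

Load 1 — uniform load w=15 kN/m over full span:
  M_1 = wx(L-x)/2 = 15·9·(12-9)/2 = 405/2 kN·m
Load 2 — applied couple M₀=11 kN·m at a=6 m (b=L-a=6):
  M_2 = M₀x/L - M₀  [x>a] = 11·9/12 - 11 = -11/4 kN·m
Load 3 — applied couple M₀=-8 kN·m at a=4 m (b=L-a=8):
  M_3 = M₀x/L - M₀  [x>a] = (-8)·9/12 - (-8) = 2 kN·m
Superposition: M = Σ M_i = 807/4 kN·m ≈ 201.750000 kN·m

M(9) = 807/4 kN·m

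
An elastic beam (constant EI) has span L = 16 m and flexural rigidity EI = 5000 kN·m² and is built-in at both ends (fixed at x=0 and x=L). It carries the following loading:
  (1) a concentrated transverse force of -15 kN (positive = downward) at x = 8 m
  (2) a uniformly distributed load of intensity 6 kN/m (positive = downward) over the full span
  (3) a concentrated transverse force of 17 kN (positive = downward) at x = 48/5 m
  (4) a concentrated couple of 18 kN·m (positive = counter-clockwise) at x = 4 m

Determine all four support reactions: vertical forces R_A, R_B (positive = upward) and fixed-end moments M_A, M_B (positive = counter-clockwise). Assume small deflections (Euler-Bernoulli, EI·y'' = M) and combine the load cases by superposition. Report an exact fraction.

Load 1 — point force P=-15 kN at a=8 m (b=L-a=8):
  R_A = Pb²(3a+b)/L³ = (-15)·8²·(3·8+8)/16³ = -15/2 kN
  M_A = Pab²/L² = (-15)·8·8²/16² = -30 kN·m
  R_B = Pa²(a+3b)/L³ = (-15)·8²·(8+3·8)/16³ = -15/2 kN
  M_B = -Pa²b/L² = -(-15)·8²·8/16² = 30 kN·m
Load 2 — uniform load w=6 kN/m over full span:
  R_A = wL/2 = 6·16/2 = 48 kN
  M_A = wL²/12 = 6·16²/12 = 128 kN·m
  R_B = wL/2 = 6·16/2 = 48 kN
  M_B = -wL²/12 = -6·16²/12 = -128 kN·m
Load 3 — point force P=17 kN at a=48/5 m (b=L-a=32/5):
  R_A = Pb²(3a+b)/L³ = 17·(32/5)²·(3·(48/5)+(32/5))/16³ = 748/125 kN
  M_A = Pab²/L² = 17·(48/5)·(32/5)²/16² = 3264/125 kN·m
  R_B = Pa²(a+3b)/L³ = 17·(48/5)²·((48/5)+3·(32/5))/16³ = 1377/125 kN
  M_B = -Pa²b/L² = -17·(48/5)²·(32/5)/16² = -4896/125 kN·m
Load 4 — applied couple M₀=18 kN·m at a=4 m (b=L-a=12):
  R_A = 6M₀ab/L³ = 6·18·4·12/16³ = 81/64 kN
  M_A = M₀b(2a-b)/L² = 18·12·(2·4-12)/16² = -27/8 kN·m
  R_B = -6M₀ab/L³ = -6·18·4·12/16³ = -81/64 kN
  M_B = M₀a(2b-a)/L² = 18·4·(2·12-4)/16² = 45/8 kN·m
Superposition: R_A = 381997/8000 kN, M_A = 120737/1000 kN·m, R_B = 402003/8000 kN, M_B = -131543/1000 kN·m

R_A = 381997/8000 kN, M_A = 120737/1000 kN·m, R_B = 402003/8000 kN, M_B = -131543/1000 kN·m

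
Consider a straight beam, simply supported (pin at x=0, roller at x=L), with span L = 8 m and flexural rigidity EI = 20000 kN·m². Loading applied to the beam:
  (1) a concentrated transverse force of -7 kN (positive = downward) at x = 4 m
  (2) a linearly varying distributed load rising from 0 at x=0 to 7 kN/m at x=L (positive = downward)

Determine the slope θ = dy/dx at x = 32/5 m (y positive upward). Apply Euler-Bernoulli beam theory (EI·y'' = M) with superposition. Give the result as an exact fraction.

θ(32/5) = 51709/28125000 rad

Load 1 — point force P=-7 kN at a=4 m (b=L-a=4):
  θ_1 = -Pa(2L²-6Lx+3x²+a²)/(6LEI)  [x>a] = -(-7)·4·(2·8²-6·8·(32/5)+3·(32/5)²+4²)/(6·8·20000) = -147/125000 rad
Load 2 — triangular load w₀=7 kN/m (0→w₀ over full span):
  θ_2 = -w₀(7L⁴-30L²x²+15x⁴)/(360LEI) = -7·(7·8⁴-30·8²·(32/5)²+15·(32/5)⁴)/(360·8·20000) = 10598/3515625 rad
Superposition: θ = Σ θ_i = 51709/28125000 rad ≈ 0.001839 rad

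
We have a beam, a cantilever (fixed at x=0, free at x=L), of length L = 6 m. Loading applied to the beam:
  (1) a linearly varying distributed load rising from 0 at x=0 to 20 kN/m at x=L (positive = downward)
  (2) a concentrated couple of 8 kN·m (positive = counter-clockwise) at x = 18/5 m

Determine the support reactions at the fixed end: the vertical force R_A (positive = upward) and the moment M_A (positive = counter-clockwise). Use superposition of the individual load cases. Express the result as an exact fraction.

R_A = 60 kN, M_A = 232 kN·m

Load 1 — triangular load w₀=20 kN/m (0→w₀ over full span):
  R_A = w₀L/2 = 20·6/2 = 60 kN
  M_A = w₀L²/3 = 20·6²/3 = 240 kN·m
Load 2 — applied couple M₀=8 kN·m at a=18/5 m (b=L-a=12/5):
  R_A = 0 kN
  M_A = -M₀ = -8 kN·m
Superposition: R_A = 60 kN, M_A = 232 kN·m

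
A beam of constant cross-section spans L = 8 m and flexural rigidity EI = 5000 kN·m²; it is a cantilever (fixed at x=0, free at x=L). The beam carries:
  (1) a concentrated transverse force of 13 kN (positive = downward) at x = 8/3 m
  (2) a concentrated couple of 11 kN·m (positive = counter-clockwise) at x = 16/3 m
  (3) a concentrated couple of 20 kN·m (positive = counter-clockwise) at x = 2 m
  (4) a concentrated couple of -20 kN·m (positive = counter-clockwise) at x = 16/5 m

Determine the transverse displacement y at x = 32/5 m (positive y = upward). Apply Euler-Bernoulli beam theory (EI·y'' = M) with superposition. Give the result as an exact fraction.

y(32/5) = -257/10125 m

Load 1 — point force P=13 kN at a=8/3 m (b=L-a=16/3):
  y_1 = -Pa²(3x-a)/(6EI)  [x>a] = -13·(8/3)²·(3·(32/5)-(8/3))/(6·5000) = -12896/253125 m
Load 2 — applied couple M₀=11 kN·m at a=16/3 m (b=L-a=8/3):
  y_2 = M₀a(2x-a)/(2EI)  [x>a] = 11·(16/3)·(2·(32/5)-(16/3))/(2·5000) = 1232/28125 m
Load 3 — applied couple M₀=20 kN·m at a=2 m (b=L-a=6):
  y_3 = M₀a(2x-a)/(2EI)  [x>a] = 20·2·(2·(32/5)-2)/(2·5000) = 27/625 m
Load 4 — applied couple M₀=-20 kN·m at a=16/5 m (b=L-a=24/5):
  y_4 = M₀a(2x-a)/(2EI)  [x>a] = (-20)·(16/5)·(2·(32/5)-(16/5))/(2·5000) = -192/3125 m
Superposition: y = Σ y_i = -257/10125 m ≈ -0.025383 m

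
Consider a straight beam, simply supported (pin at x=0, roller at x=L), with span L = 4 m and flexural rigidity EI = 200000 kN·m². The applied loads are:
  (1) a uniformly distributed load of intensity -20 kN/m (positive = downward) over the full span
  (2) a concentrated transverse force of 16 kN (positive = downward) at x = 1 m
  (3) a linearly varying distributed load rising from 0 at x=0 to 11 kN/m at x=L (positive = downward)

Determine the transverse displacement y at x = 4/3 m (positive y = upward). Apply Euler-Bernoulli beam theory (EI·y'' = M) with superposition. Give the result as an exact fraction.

Load 1 — uniform load w=-20 kN/m over full span:
  y_1 = -wx(L³-2Lx²+x³)/(24EI) = -(-20)·(4/3)·(4³-2·4·(4/3)²+(4/3)³)/(24·200000) = 44/151875 m
Load 2 — point force P=16 kN at a=1 m (b=L-a=3):
  y_2 = -Pa(L-x)(2Lx-a²-x²)/(6LEI)  [x>a] = -16·1·(4-(4/3))·(2·4·(4/3)-1²-(4/3)²)/(6·4·200000) = -71/1012500 m
Load 3 — triangular load w₀=11 kN/m (0→w₀ over full span):
  y_3 = -w₀x(7L⁴-10L²x²+3x⁴)/(360LEI) = -11·(4/3)·(7·4⁴-10·4²·(4/3)²+3·(4/3)⁴)/(360·4·200000) = -176/2278125 m
Superposition: y = Σ y_i = 1297/9112500 m ≈ 0.000142 m

y(4/3) = 1297/9112500 m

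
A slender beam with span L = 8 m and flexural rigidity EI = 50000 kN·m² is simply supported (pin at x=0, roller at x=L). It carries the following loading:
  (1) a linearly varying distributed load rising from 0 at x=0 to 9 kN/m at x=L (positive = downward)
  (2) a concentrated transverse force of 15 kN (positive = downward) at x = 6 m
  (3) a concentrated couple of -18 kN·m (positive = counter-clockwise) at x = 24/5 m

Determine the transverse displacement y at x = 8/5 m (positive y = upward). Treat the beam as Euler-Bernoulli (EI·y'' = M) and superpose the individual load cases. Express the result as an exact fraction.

Load 1 — triangular load w₀=9 kN/m (0→w₀ over full span):
  y_1 = -w₀x(7L⁴-10L²x²+3x⁴)/(360LEI) = -9·(8/5)·(7·8⁴-10·8²·(8/5)²+3·(8/5)⁴)/(360·8·50000) = -132096/48828125 m
Load 2 — point force P=15 kN at a=6 m (b=L-a=2):
  y_2 = -Pbx(L²-b²-x²)/(6LEI)  [x≤a] = -15·2·(8/5)·(8²-2²-(8/5)²)/(6·8·50000) = -359/312500 m
Load 3 — applied couple M₀=-18 kN·m at a=24/5 m (b=L-a=16/5):
  y_3 = (M₀x³/(6L)+C₁x)/EI  [x≤a] with C₁=M₀(3b²-L²)/(6L)=312/25 = ((-18)·(8/5)³/(6·8)+(312/25)·(8/5))/50000 = 144/390625 m
Superposition: y = Σ y_i = -680759/195312500 m ≈ -0.003485 m

y(8/5) = -680759/195312500 m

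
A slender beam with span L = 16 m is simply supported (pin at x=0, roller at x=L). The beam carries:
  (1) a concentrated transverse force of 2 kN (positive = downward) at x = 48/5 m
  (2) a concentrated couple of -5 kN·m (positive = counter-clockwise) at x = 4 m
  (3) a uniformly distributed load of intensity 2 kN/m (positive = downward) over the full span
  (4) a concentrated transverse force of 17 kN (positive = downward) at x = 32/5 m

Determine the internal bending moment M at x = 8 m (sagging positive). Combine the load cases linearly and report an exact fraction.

Load 1 — point force P=2 kN at a=48/5 m (b=L-a=32/5):
  M_1 = Pbx/L  [x≤a] = 2·(32/5)·8/16 = 32/5 kN·m
Load 2 — applied couple M₀=-5 kN·m at a=4 m (b=L-a=12):
  M_2 = M₀x/L - M₀  [x>a] = (-5)·8/16 - (-5) = 5/2 kN·m
Load 3 — uniform load w=2 kN/m over full span:
  M_3 = wx(L-x)/2 = 2·8·(16-8)/2 = 64 kN·m
Load 4 — point force P=17 kN at a=32/5 m (b=L-a=48/5):
  M_4 = Pa(L-x)/L  [x>a] = 17·(32/5)·(16-8)/16 = 272/5 kN·m
Superposition: M = Σ M_i = 1273/10 kN·m ≈ 127.300000 kN·m

M(8) = 1273/10 kN·m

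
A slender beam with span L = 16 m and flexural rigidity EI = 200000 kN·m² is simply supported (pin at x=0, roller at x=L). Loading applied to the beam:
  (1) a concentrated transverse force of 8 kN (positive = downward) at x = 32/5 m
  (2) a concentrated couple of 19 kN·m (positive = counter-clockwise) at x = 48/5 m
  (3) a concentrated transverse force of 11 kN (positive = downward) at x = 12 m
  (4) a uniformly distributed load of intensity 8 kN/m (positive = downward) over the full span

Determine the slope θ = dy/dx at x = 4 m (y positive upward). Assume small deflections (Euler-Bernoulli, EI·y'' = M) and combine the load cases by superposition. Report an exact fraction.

θ(4) = -852139/150000000 rad

Load 1 — point force P=8 kN at a=32/5 m (b=L-a=48/5):
  θ_1 = -Pb(L²-b²-3x²)/(6LEI)  [x≤a] = -8·(48/5)·(16²-(48/5)²-3·4²)/(6·16·200000) = -181/390625 rad
Load 2 — applied couple M₀=19 kN·m at a=48/5 m (b=L-a=32/5):
  θ_2 = (M₀x²/(2L)+C₁)/EI  [x≤a] with C₁=M₀(3b²-L²)/(6L)=-1976/75 = (19·4²/(2·16)+(-1976/75))/200000 = -2527/30000000 rad
Load 3 — point force P=11 kN at a=12 m (b=L-a=4):
  θ_3 = -Pb(L²-b²-3x²)/(6LEI)  [x≤a] = -11·4·(16²-4²-3·4²)/(6·16·200000) = -11/25000 rad
Load 4 — uniform load w=8 kN/m over full span:
  θ_4 = -w(L³-6Lx²+4x³)/(24EI) = -8·(16³-6·16·4²+4·4³)/(24·200000) = -44/9375 rad
Superposition: θ = Σ θ_i = -852139/150000000 rad ≈ -0.005681 rad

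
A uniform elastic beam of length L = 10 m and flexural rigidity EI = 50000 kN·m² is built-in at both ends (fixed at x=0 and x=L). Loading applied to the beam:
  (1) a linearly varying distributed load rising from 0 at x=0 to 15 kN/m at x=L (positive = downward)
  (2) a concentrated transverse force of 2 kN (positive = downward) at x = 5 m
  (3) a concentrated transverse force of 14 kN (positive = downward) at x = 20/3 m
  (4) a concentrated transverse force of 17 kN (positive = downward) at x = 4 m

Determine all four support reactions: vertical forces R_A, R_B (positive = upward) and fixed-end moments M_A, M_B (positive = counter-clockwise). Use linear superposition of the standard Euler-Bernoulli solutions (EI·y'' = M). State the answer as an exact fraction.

Load 1 — triangular load w₀=15 kN/m (0→w₀ over full span):
  R_A = 3w₀L/20 = 3·15·10/20 = 45/2 kN
  M_A = w₀L²/30 = 15·10²/30 = 50 kN·m
  R_B = 7w₀L/20 = 7·15·10/20 = 105/2 kN
  M_B = -w₀L²/20 = -15·10²/20 = -75 kN·m
Load 2 — point force P=2 kN at a=5 m (b=L-a=5):
  R_A = Pb²(3a+b)/L³ = 2·5²·(3·5+5)/10³ = 1 kN
  M_A = Pab²/L² = 2·5·5²/10² = 5/2 kN·m
  R_B = Pa²(a+3b)/L³ = 2·5²·(5+3·5)/10³ = 1 kN
  M_B = -Pa²b/L² = -2·5²·5/10² = -5/2 kN·m
Load 3 — point force P=14 kN at a=20/3 m (b=L-a=10/3):
  R_A = Pb²(3a+b)/L³ = 14·(10/3)²·(3·(20/3)+(10/3))/10³ = 98/27 kN
  M_A = Pab²/L² = 14·(20/3)·(10/3)²/10² = 280/27 kN·m
  R_B = Pa²(a+3b)/L³ = 14·(20/3)²·((20/3)+3·(10/3))/10³ = 280/27 kN
  M_B = -Pa²b/L² = -14·(20/3)²·(10/3)/10² = -560/27 kN·m
Load 4 — point force P=17 kN at a=4 m (b=L-a=6):
  R_A = Pb²(3a+b)/L³ = 17·6²·(3·4+6)/10³ = 1377/125 kN
  M_A = Pab²/L² = 17·4·6²/10² = 612/25 kN·m
  R_B = Pa²(a+3b)/L³ = 17·4²·(4+3·6)/10³ = 748/125 kN
  M_B = -Pa²b/L² = -17·4²·6/10² = -408/25 kN·m
Superposition: R_A = 257483/6750 kN, M_A = 117923/1350 kN·m, R_B = 471517/6750 kN, M_B = -154657/1350 kN·m

R_A = 257483/6750 kN, M_A = 117923/1350 kN·m, R_B = 471517/6750 kN, M_B = -154657/1350 kN·m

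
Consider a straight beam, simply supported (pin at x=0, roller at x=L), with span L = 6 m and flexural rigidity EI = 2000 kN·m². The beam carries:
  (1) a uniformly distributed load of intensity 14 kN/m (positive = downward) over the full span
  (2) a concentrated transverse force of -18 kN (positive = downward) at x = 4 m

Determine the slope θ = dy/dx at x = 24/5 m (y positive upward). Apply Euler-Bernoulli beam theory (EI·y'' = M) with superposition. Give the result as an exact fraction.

Load 1 — uniform load w=14 kN/m over full span:
  θ_1 = -w(L³-6Lx²+4x³)/(24EI) = -14·(6³-6·6·(24/5)²+4·(24/5)³)/(24·2000) = 6237/125000 rad
Load 2 — point force P=-18 kN at a=4 m (b=L-a=2):
  θ_2 = -Pa(2L²-6Lx+3x²+a²)/(6LEI)  [x>a] = -(-18)·4·(2·6²-6·6·(24/5)+3·(24/5)²+4²)/(6·6·2000) = -49/3125 rad
Superposition: θ = Σ θ_i = 4277/125000 rad ≈ 0.034216 rad

θ(24/5) = 4277/125000 rad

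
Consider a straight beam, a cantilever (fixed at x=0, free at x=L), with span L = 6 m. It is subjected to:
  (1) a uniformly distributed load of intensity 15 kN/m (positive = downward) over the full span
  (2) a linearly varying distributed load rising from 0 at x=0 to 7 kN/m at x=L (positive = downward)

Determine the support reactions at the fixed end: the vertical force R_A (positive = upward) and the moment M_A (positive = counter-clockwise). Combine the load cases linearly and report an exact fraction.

R_A = 111 kN, M_A = 354 kN·m

Load 1 — uniform load w=15 kN/m over full span:
  R_A = wL = 15·6 = 90 kN
  M_A = wL²/2 = 15·6²/2 = 270 kN·m
Load 2 — triangular load w₀=7 kN/m (0→w₀ over full span):
  R_A = w₀L/2 = 7·6/2 = 21 kN
  M_A = w₀L²/3 = 7·6²/3 = 84 kN·m
Superposition: R_A = 111 kN, M_A = 354 kN·m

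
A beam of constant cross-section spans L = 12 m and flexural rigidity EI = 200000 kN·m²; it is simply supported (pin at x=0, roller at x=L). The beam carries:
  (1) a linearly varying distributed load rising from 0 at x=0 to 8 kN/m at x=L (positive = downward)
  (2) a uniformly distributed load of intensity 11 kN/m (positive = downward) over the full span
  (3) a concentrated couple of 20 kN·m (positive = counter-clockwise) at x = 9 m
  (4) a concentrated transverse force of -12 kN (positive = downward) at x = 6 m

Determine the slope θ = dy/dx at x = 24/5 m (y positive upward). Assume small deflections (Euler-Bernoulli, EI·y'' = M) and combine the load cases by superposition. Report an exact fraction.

Load 1 — triangular load w₀=8 kN/m (0→w₀ over full span):
  θ_1 = -w₀(7L⁴-30L²x²+15x⁴)/(360LEI) = -8·(7·12⁴-30·12²·(24/5)²+15·(24/5)⁴)/(360·12·200000) = -969/1953125 rad
Load 2 — uniform load w=11 kN/m over full span:
  θ_2 = -w(L³-6Lx²+4x³)/(24EI) = -11·(12³-6·12·(24/5)²+4·(24/5)³)/(24·200000) = -3663/3125000 rad
Load 3 — applied couple M₀=20 kN·m at a=9 m (b=L-a=3):
  θ_3 = (M₀x²/(2L)+C₁)/EI  [x≤a] with C₁=M₀(3b²-L²)/(6L)=-65/2 = (20·(24/5)²/(2·12)+(-65/2))/200000 = -133/2000000 rad
Load 4 — point force P=-12 kN at a=6 m (b=L-a=6):
  θ_4 = -Pb(L²-b²-3x²)/(6LEI)  [x≤a] = -(-12)·6·(12²-6²-3·(24/5)²)/(6·12·200000) = 243/1250000 rad
Superposition: θ = Σ θ_i = -385097/250000000 rad ≈ -0.001540 rad

θ(24/5) = -385097/250000000 rad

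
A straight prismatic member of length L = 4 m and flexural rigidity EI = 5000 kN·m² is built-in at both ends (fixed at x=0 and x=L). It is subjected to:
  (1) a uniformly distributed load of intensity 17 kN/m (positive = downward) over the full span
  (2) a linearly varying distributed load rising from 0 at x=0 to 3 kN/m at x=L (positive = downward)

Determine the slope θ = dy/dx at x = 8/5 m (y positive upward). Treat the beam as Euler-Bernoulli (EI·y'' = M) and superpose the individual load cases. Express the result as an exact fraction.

Load 1 — uniform load w=17 kN/m over full span:
  θ_1 = -wx(L-x)(L-2x)/(12EI) = -17·(8/5)·(4-(8/5))·(4-2·(8/5))/(12·5000) = -68/78125 rad
Load 2 — triangular load w₀=3 kN/m (0→w₀ over full span):
  θ_2 = -w₀(2x(L-x)(L-2x)(x+2L)+x²(L-x)²)/(120LEI) = -3·(2·(8/5)·(4-(8/5))·(4-2·(8/5))·((8/5)+2·4)+(8/5)²·(4-(8/5))²)/(120·4·5000) = -36/390625 rad
Superposition: θ = Σ θ_i = -376/390625 rad ≈ -0.000963 rad

θ(8/5) = -376/390625 rad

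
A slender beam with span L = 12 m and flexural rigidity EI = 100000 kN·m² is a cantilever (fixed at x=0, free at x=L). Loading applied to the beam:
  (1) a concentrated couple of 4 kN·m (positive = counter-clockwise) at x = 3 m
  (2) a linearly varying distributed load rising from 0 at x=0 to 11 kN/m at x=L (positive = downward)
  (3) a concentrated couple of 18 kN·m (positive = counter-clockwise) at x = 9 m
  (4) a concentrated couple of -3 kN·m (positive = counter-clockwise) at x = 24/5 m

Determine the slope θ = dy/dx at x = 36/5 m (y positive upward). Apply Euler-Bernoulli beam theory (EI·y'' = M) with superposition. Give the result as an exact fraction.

Load 1 — applied couple M₀=4 kN·m at a=3 m (b=L-a=9):
  θ_1 = M₀a/EI  [x>a] = 4·3/100000 = 3/25000 rad
Load 2 — triangular load w₀=11 kN/m (0→w₀ over full span):
  θ_2 = (w₀Lx²/4-w₀L²x/3-w₀x⁴/(24L))/EI = (11·12·(36/5)²/4-11·12²·(36/5)/3-11·(36/5)⁴/(24·12))/100000 = -171369/7812500 rad
Load 3 — applied couple M₀=18 kN·m at a=9 m (b=L-a=3):
  θ_3 = M₀x/EI  [x≤a] = 18·(36/5)/100000 = 81/62500 rad
Load 4 — applied couple M₀=-3 kN·m at a=24/5 m (b=L-a=36/5):
  θ_4 = M₀a/EI  [x>a] = (-3)·(24/5)/100000 = -9/62500 rad
Superposition: θ = Σ θ_i = -322863/15625000 rad ≈ -0.020663 rad

θ(36/5) = -322863/15625000 rad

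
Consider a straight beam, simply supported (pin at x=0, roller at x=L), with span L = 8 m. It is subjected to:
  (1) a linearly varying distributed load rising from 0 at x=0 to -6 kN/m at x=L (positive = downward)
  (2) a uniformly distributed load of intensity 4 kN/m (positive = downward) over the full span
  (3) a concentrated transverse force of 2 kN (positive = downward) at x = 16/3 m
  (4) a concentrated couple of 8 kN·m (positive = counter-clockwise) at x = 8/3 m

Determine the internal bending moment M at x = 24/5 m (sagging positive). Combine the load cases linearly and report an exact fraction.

Load 1 — triangular load w₀=-6 kN/m (0→w₀ over full span):
  M_1 = w₀Lx/6 - w₀x³/(6L) = (-6)·8·(24/5)/6 - (-6)·(24/5)³/(6·8) = -3072/125 kN·m
Load 2 — uniform load w=4 kN/m over full span:
  M_2 = wx(L-x)/2 = 4·(24/5)·(8-(24/5))/2 = 768/25 kN·m
Load 3 — point force P=2 kN at a=16/3 m (b=L-a=8/3):
  M_3 = Pbx/L  [x≤a] = 2·(8/3)·(24/5)/8 = 16/5 kN·m
Load 4 — applied couple M₀=8 kN·m at a=8/3 m (b=L-a=16/3):
  M_4 = M₀x/L - M₀  [x>a] = 8·(24/5)/8 - 8 = -16/5 kN·m
Superposition: M = Σ M_i = 768/125 kN·m ≈ 6.144000 kN·m

M(24/5) = 768/125 kN·m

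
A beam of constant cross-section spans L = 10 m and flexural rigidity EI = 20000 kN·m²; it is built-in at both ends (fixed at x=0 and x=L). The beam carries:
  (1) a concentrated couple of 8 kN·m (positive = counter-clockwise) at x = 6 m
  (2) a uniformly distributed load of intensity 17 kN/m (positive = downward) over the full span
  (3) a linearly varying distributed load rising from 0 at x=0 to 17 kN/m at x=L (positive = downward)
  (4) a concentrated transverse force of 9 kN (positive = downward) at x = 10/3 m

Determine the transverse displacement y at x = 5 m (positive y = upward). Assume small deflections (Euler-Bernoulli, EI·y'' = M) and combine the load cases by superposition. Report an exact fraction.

Load 1 — applied couple M₀=8 kN·m at a=6 m (b=L-a=4):
  y_1 = (R_Ax³/6 - M_Ax²/2)/EI  [x≤a] with R_A=144/125, M_A=64/25 = ((144/125)·5³/6 - (64/25)·5²/2)/20000 = -1/2500 m
Load 2 — uniform load w=17 kN/m over full span:
  y_2 = -wx²(L-x)²/(24EI) = -17·5²·(10-5)²/(24·20000) = -17/768 m
Load 3 — triangular load w₀=17 kN/m (0→w₀ over full span):
  y_3 = -w₀x²(L-x)²(x+2L)/(120LEI) = -17·5²·(10-5)²·(5+2·10)/(120·10·20000) = -17/1536 m
Load 4 — point force P=9 kN at a=10/3 m (b=L-a=20/3):
  y_4 = -Pa²(L-x)²(3bL-(3b+a)(L-x))/(6L³EI)  [x>a] = -9·(10/3)²·(10-5)²·(3·(20/3)·10-(3·(20/3)+(10/3))·(10-5))/(6·10³·20000) = -1/576 m
Superposition: y = Σ y_i = -101777/2880000 m ≈ -0.035339 m

y(5) = -101777/2880000 m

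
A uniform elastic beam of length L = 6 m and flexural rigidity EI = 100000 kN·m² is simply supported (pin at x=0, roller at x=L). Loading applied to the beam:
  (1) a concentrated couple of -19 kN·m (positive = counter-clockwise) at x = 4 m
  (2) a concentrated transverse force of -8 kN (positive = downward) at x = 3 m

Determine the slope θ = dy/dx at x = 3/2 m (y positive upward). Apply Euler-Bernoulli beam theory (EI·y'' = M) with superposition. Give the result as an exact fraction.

Load 1 — applied couple M₀=-19 kN·m at a=4 m (b=L-a=2):
  θ_1 = (M₀x²/(2L)+C₁)/EI  [x≤a] with C₁=M₀(3b²-L²)/(6L)=38/3 = ((-19)·(3/2)²/(2·6)+(38/3))/100000 = 437/4800000 rad
Load 2 — point force P=-8 kN at a=3 m (b=L-a=3):
  θ_2 = -Pb(L²-b²-3x²)/(6LEI)  [x≤a] = -(-8)·3·(6²-3²-3·(3/2)²)/(6·6·100000) = 27/200000 rad
Superposition: θ = Σ θ_i = 217/960000 rad ≈ 0.000226 rad

θ(3/2) = 217/960000 rad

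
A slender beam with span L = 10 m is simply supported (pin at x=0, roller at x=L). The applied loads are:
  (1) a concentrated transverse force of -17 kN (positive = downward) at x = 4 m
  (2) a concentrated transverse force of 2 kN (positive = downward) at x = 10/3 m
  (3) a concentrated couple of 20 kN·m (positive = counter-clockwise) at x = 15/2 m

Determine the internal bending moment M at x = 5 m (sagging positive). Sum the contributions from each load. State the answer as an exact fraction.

M(5) = -62/3 kN·m

Load 1 — point force P=-17 kN at a=4 m (b=L-a=6):
  M_1 = Pa(L-x)/L  [x>a] = (-17)·4·(10-5)/10 = -34 kN·m
Load 2 — point force P=2 kN at a=10/3 m (b=L-a=20/3):
  M_2 = Pa(L-x)/L  [x>a] = 2·(10/3)·(10-5)/10 = 10/3 kN·m
Load 3 — applied couple M₀=20 kN·m at a=15/2 m (b=L-a=5/2):
  M_3 = M₀x/L  [x≤a] = 20·5/10 = 10 kN·m
Superposition: M = Σ M_i = -62/3 kN·m ≈ -20.666667 kN·m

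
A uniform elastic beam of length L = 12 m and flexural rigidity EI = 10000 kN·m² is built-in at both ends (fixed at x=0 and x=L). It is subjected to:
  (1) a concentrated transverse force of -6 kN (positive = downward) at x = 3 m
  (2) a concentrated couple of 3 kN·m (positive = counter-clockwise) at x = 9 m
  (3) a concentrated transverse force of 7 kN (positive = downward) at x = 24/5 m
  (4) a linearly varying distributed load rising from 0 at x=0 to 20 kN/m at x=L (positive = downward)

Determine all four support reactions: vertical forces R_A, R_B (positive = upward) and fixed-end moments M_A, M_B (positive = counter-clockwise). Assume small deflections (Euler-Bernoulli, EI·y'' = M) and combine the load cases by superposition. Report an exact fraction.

R_A = 143019/4000 kN, M_A = 197817/2000 kN·m, R_B = 340981/4000 kN, M_B = -298503/2000 kN·m

Load 1 — point force P=-6 kN at a=3 m (b=L-a=9):
  R_A = Pb²(3a+b)/L³ = (-6)·9²·(3·3+9)/12³ = -81/16 kN
  M_A = Pab²/L² = (-6)·3·9²/12² = -81/8 kN·m
  R_B = Pa²(a+3b)/L³ = (-6)·3²·(3+3·9)/12³ = -15/16 kN
  M_B = -Pa²b/L² = -(-6)·3²·9/12² = 27/8 kN·m
Load 2 — applied couple M₀=3 kN·m at a=9 m (b=L-a=3):
  R_A = 6M₀ab/L³ = 6·3·9·3/12³ = 9/32 kN
  M_A = M₀b(2a-b)/L² = 3·3·(2·9-3)/12² = 15/16 kN·m
  R_B = -6M₀ab/L³ = -6·3·9·3/12³ = -9/32 kN
  M_B = M₀a(2b-a)/L² = 3·9·(2·3-9)/12² = -9/16 kN·m
Load 3 — point force P=7 kN at a=24/5 m (b=L-a=36/5):
  R_A = Pb²(3a+b)/L³ = 7·(36/5)²·(3·(24/5)+(36/5))/12³ = 567/125 kN
  M_A = Pab²/L² = 7·(24/5)·(36/5)²/12² = 1512/125 kN·m
  R_B = Pa²(a+3b)/L³ = 7·(24/5)²·((24/5)+3·(36/5))/12³ = 308/125 kN
  M_B = -Pa²b/L² = -7·(24/5)²·(36/5)/12² = -1008/125 kN·m
Load 4 — triangular load w₀=20 kN/m (0→w₀ over full span):
  R_A = 3w₀L/20 = 3·20·12/20 = 36 kN
  M_A = w₀L²/30 = 20·12²/30 = 96 kN·m
  R_B = 7w₀L/20 = 7·20·12/20 = 84 kN
  M_B = -w₀L²/20 = -20·12²/20 = -144 kN·m
Superposition: R_A = 143019/4000 kN, M_A = 197817/2000 kN·m, R_B = 340981/4000 kN, M_B = -298503/2000 kN·m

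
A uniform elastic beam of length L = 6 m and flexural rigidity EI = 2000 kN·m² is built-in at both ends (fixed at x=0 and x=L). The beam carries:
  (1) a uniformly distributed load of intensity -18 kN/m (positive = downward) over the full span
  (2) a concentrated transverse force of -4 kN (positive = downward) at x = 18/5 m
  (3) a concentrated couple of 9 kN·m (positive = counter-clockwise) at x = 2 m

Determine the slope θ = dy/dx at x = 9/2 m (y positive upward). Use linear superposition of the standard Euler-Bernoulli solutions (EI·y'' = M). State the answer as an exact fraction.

Load 1 — uniform load w=-18 kN/m over full span:
  θ_1 = -wx(L-x)(L-2x)/(12EI) = -(-18)·(9/2)·(6-(9/2))·(6-2·(9/2))/(12·2000) = -243/16000 rad
Load 2 — point force P=-4 kN at a=18/5 m (b=L-a=12/5):
  θ_2 = Pa²(L-x)(2bL-(3b+a)(L-x))/(2L³EI)  [x>a] = (-4)·(18/5)²·(6-(9/2))·(2·(12/5)·6-(3·(12/5)+(18/5))·(6-(9/2)))/(2·6³·2000) = -567/500000 rad
Load 3 — applied couple M₀=9 kN·m at a=2 m (b=L-a=4):
  θ_3 = (R_Ax²/2 - M_Ax - M₀(x-a))/EI  [x>a] with R_A=2, M_A=0 = (2·(9/2)²/2 - 0·(9/2) - 9·((9/2)-2))/2000 = -9/8000 rad
Superposition: θ = Σ θ_i = -34893/2000000 rad ≈ -0.017447 rad

θ(9/2) = -34893/2000000 rad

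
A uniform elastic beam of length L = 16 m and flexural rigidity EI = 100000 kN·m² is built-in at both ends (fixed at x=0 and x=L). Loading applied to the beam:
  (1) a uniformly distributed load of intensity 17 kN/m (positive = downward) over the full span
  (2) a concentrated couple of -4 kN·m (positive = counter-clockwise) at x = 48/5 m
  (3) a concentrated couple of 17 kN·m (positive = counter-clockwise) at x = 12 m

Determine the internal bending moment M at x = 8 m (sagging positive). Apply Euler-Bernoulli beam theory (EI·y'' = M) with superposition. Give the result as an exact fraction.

M(8) = 11039/60 kN·m

Load 1 — uniform load w=17 kN/m over full span:
  M_1 = wLx/2 - wL²/12 - wx²/2 = 17·16·8/2 - 17·16²/12 - 17·8²/2 = 544/3 kN·m
Load 2 — applied couple M₀=-4 kN·m at a=48/5 m (b=L-a=32/5):
  M_2 = R_Ax - M_A  [x≤a] with R_A=-9/25, M_A=-32/25 = (-9/25)·8 - (-32/25) = -8/5 kN·m
Load 3 — applied couple M₀=17 kN·m at a=12 m (b=L-a=4):
  M_3 = R_Ax - M_A  [x≤a] with R_A=153/128, M_A=85/16 = (153/128)·8 - (85/16) = 17/4 kN·m
Superposition: M = Σ M_i = 11039/60 kN·m ≈ 183.983333 kN·m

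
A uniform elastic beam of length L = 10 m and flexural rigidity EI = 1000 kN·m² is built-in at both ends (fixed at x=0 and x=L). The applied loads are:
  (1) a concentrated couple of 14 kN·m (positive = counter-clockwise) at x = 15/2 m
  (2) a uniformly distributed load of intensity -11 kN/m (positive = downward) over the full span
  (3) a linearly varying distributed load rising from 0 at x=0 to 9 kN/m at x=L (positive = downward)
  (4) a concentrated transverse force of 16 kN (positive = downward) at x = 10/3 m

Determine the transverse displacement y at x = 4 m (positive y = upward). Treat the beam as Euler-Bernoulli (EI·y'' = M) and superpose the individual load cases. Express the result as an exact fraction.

y(4) = 1953/25000 m

Load 1 — applied couple M₀=14 kN·m at a=15/2 m (b=L-a=5/2):
  y_1 = (R_Ax³/6 - M_Ax²/2)/EI  [x≤a] with R_A=63/40, M_A=35/8 = ((63/40)·4³/6 - (35/8)·4²/2)/1000 = -91/5000 m
Load 2 — uniform load w=-11 kN/m over full span:
  y_2 = -wx²(L-x)²/(24EI) = -(-11)·4²·(10-4)²/(24·1000) = 33/125 m
Load 3 — triangular load w₀=9 kN/m (0→w₀ over full span):
  y_3 = -w₀x²(L-x)²(x+2L)/(120LEI) = -9·4²·(10-4)²·(4+2·10)/(120·10·1000) = -324/3125 m
Load 4 — point force P=16 kN at a=10/3 m (b=L-a=20/3):
  y_4 = -Pa²(L-x)²(3bL-(3b+a)(L-x))/(6L³EI)  [x>a] = -16·(10/3)²·(10-4)²·(3·(20/3)·10-(3·(20/3)+(10/3))·(10-4))/(6·10³·1000) = -8/125 m
Superposition: y = Σ y_i = 1953/25000 m ≈ 0.078120 m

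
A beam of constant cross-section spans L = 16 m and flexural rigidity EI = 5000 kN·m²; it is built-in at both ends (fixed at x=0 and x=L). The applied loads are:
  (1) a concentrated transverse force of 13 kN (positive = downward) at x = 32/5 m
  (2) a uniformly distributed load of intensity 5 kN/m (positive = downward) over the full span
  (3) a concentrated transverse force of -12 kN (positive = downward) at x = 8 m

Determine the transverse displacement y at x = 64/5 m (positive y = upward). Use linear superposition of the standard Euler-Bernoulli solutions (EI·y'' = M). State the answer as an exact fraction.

Load 1 — point force P=13 kN at a=32/5 m (b=L-a=48/5):
  y_1 = -Pa²(L-x)²(3bL-(3b+a)(L-x))/(6L³EI)  [x>a] = -13·(32/5)²·(16-(64/5))²·(3·(48/5)·16-(3·(48/5)+(32/5))·(16-(64/5)))/(6·16³·5000) = -452608/29296875 m
Load 2 — uniform load w=5 kN/m over full span:
  y_2 = -wx²(L-x)²/(24EI) = -5·(64/5)²·(16-(64/5))²/(24·5000) = -16384/234375 m
Load 3 — point force P=-12 kN at a=8 m (b=L-a=8):
  y_3 = -Pa²(L-x)²(3bL-(3b+a)(L-x))/(6L³EI)  [x>a] = -(-12)·8²·(16-(64/5))²·(3·8·16-(3·8+8)·(16-(64/5)))/(6·16³·5000) = 1408/78125 m
Superposition: y = Σ y_i = -657536/9765625 m ≈ -0.067332 m

y(64/5) = -657536/9765625 m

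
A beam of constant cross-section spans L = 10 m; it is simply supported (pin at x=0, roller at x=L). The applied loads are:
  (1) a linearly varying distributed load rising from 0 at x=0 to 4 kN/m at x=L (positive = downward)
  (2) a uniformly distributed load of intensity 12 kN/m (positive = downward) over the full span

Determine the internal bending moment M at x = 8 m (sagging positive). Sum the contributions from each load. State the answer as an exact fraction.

M(8) = 576/5 kN·m

Load 1 — triangular load w₀=4 kN/m (0→w₀ over full span):
  M_1 = w₀Lx/6 - w₀x³/(6L) = 4·10·8/6 - 4·8³/(6·10) = 96/5 kN·m
Load 2 — uniform load w=12 kN/m over full span:
  M_2 = wx(L-x)/2 = 12·8·(10-8)/2 = 96 kN·m
Superposition: M = Σ M_i = 576/5 kN·m ≈ 115.200000 kN·m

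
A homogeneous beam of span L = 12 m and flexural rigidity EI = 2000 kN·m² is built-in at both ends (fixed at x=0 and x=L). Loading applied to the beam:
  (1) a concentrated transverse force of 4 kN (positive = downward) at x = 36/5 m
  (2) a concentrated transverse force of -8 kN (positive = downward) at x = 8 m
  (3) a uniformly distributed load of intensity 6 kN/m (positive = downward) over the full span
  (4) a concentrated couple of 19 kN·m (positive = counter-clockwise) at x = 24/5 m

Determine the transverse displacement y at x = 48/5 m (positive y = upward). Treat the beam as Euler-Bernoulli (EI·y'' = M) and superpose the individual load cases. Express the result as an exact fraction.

Load 1 — point force P=4 kN at a=36/5 m (b=L-a=24/5):
  y_1 = -Pa²(L-x)²(3bL-(3b+a)(L-x))/(6L³EI)  [x>a] = -4·(36/5)²·(12-(48/5))²·(3·(24/5)·12-(3·(24/5)+(36/5))·(12-(48/5)))/(6·12³·2000) = -13608/1953125 m
Load 2 — point force P=-8 kN at a=8 m (b=L-a=4):
  y_2 = -Pa²(L-x)²(3bL-(3b+a)(L-x))/(6L³EI)  [x>a] = -(-8)·8²·(12-(48/5))²·(3·4·12-(3·4+8)·(12-(48/5)))/(6·12³·2000) = 128/9375 m
Load 3 — uniform load w=6 kN/m over full span:
  y_3 = -wx²(L-x)²/(24EI) = -6·(48/5)²·(12-(48/5))²/(24·2000) = -5184/78125 m
Load 4 — applied couple M₀=19 kN·m at a=24/5 m (b=L-a=36/5):
  y_4 = (R_Ax³/6 - M_Ax²/2 - M₀(x-a)²/2)/EI  [x>a] with R_A=57/25, M_A=57/25 = ((57/25)·(48/5)³/6 - (57/25)·(48/5)²/2 - 19·((48/5)-(24/5))²/2)/2000 = 2394/390625 m
Superposition: y = Σ y_i = -313714/5859375 m ≈ -0.053541 m

y(48/5) = -313714/5859375 m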